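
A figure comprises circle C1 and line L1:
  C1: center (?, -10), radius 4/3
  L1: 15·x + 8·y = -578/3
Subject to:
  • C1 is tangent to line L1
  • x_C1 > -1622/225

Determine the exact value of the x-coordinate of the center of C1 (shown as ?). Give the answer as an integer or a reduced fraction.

-6

1. [C1‖L1]  x_C1² + (676/45)x_C1 + 812/15 = 0  ⇒  x_C1 = -406/45 or -6
2. given x_C1 > -1622/225: keep -6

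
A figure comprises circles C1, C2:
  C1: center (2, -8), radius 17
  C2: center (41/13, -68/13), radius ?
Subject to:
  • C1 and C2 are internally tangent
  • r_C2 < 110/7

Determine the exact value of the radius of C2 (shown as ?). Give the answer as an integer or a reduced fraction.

1. [int C1,C2]  r_C2² − 34r_C2 + 280 = 0  ⇒  r_C2 = 14 or 20
2. given r_C2 < 110/7: keep 14

14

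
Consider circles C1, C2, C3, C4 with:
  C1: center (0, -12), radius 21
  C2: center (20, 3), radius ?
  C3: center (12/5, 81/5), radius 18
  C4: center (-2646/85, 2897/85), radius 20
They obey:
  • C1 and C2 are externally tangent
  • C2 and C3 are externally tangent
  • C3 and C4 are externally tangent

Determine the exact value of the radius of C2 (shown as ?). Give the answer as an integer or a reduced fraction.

4

1. [ext C1·C2]  r_C2² + 42r_C2 − 184 = 0  ⇒  r_C2 = 4 (r>0 drops 1)
2. [ext C2·C3]  r_C2² + 36r_C2 − 160 = 0  ⇒  r_C2 = 4 (r>0 drops 1)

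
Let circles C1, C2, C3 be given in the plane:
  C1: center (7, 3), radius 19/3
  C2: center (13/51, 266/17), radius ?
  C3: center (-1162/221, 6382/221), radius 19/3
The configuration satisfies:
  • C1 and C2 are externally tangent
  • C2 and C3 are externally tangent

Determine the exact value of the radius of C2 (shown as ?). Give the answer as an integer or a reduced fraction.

8

1. [ext C1·C2]  r_C2² + (38/3)r_C2 − 496/3 = 0  ⇒  r_C2 = 8 (r>0 drops 1)
2. [ext C2·C3]  r_C2² + (38/3)r_C2 − 496/3 = 0  ⇒  r_C2 = 8 (r>0 drops 1)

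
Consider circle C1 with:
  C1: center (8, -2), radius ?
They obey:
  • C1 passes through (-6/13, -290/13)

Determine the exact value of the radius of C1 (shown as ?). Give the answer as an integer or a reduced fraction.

1. [C1∋P]  r_C1² − 484 = 0  ⇒  r_C1 = 22 (r>0 drops 1)

22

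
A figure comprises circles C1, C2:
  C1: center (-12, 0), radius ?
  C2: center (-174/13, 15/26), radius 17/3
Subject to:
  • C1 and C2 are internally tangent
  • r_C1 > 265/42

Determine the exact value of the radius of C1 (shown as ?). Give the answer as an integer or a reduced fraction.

43/6

1. [int C1,C2]  r_C1² − (34/3)r_C1 + 1075/36 = 0  ⇒  r_C1 = 25/6 or 43/6
2. given r_C1 > 265/42: keep 43/6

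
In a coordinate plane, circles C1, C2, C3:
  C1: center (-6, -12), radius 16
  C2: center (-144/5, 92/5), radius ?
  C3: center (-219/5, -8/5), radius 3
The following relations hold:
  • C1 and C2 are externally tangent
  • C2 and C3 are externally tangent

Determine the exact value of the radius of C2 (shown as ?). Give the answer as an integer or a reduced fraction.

22

1. [ext C1·C2]  r_C2² + 32r_C2 − 1188 = 0  ⇒  r_C2 = 22 (r>0 drops 1)
2. [ext C2·C3]  r_C2² + 6r_C2 − 616 = 0  ⇒  r_C2 = 22 (r>0 drops 1)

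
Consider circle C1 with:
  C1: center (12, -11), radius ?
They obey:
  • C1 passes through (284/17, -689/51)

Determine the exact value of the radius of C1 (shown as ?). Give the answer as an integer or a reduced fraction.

16/3

1. [C1∋P]  r_C1² − 256/9 = 0  ⇒  r_C1 = 16/3 (r>0 drops 1)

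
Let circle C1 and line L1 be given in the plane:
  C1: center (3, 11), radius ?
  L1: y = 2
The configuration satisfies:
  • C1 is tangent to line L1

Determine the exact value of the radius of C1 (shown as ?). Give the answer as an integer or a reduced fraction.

1. [C1‖L1]  r_C1² − 81 = 0  ⇒  r_C1 = 9 (r>0 drops 1)

9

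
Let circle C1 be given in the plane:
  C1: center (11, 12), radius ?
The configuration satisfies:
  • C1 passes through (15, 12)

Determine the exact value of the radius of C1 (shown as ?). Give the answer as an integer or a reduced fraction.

4

1. [C1∋P]  r_C1² − 16 = 0  ⇒  r_C1 = 4 (r>0 drops 1)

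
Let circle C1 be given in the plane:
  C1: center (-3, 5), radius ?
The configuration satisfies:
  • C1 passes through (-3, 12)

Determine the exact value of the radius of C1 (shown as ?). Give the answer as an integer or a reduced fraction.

1. [C1∋P]  r_C1² − 49 = 0  ⇒  r_C1 = 7 (r>0 drops 1)

7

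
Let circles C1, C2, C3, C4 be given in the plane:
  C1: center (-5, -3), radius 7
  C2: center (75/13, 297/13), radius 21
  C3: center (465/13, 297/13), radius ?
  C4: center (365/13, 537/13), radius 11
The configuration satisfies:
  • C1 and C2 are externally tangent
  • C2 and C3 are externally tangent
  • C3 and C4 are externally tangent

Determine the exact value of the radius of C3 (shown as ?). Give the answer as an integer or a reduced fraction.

1. [ext C2·C3]  r_C3² + 42r_C3 − 459 = 0  ⇒  r_C3 = 9 (r>0 drops 1)
2. [ext C3·C4]  r_C3² + 22r_C3 − 279 = 0  ⇒  r_C3 = 9 (r>0 drops 1)

9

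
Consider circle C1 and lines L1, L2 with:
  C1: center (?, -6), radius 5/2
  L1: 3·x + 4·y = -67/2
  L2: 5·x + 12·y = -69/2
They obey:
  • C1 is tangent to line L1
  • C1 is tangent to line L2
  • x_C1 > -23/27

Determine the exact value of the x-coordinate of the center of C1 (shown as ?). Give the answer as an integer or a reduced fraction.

1. [C1‖L1]  x_C1² + (19/3)x_C1 − 22/3 = 0  ⇒  x_C1 = -22/3 or 1
2. [C1‖L2]  x_C1² − 15x_C1 + 14 = 0  ⇒  x_C1 = 1 or 14

1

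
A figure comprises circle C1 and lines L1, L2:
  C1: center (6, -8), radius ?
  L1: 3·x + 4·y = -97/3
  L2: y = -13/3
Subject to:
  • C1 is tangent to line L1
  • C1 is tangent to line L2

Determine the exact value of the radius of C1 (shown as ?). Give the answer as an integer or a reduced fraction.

1. [C1‖L1]  r_C1² − 121/9 = 0  ⇒  r_C1 = 11/3 (r>0 drops 1)
2. [C1‖L2]  r_C1² − 121/9 = 0  ⇒  r_C1 = 11/3 (r>0 drops 1)

11/3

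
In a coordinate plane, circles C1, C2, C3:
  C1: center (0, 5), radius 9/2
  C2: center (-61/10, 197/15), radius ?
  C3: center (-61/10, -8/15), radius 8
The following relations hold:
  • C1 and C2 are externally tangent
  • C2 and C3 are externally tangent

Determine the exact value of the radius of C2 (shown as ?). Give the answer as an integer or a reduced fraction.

17/3

1. [ext C1·C2]  r_C2² + 9r_C2 − 748/9 = 0  ⇒  r_C2 = 17/3 (r>0 drops 1)
2. [ext C2·C3]  r_C2² + 16r_C2 − 1105/9 = 0  ⇒  r_C2 = 17/3 (r>0 drops 1)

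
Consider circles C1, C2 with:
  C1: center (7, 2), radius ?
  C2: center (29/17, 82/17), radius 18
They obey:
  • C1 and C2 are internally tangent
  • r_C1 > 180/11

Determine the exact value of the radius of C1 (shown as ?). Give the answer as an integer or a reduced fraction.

1. [int C1,C2]  r_C1² − 36r_C1 + 288 = 0  ⇒  r_C1 = 12 or 24
2. given r_C1 > 180/11: keep 24

24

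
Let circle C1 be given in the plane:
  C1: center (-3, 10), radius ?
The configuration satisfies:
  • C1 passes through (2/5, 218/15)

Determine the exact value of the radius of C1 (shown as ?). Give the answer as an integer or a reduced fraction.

17/3

1. [C1∋P]  r_C1² − 289/9 = 0  ⇒  r_C1 = 17/3 (r>0 drops 1)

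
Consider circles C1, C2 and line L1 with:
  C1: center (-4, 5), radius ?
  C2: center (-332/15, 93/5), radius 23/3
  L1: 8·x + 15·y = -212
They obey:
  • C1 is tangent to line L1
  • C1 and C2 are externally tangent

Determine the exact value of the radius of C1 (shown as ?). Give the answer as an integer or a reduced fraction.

1. [C1‖L1]  r_C1² − 225 = 0  ⇒  r_C1 = 15 (r>0 drops 1)
2. [ext C1·C2]  r_C1² + (46/3)r_C1 − 455 = 0  ⇒  r_C1 = 15 (r>0 drops 1)

15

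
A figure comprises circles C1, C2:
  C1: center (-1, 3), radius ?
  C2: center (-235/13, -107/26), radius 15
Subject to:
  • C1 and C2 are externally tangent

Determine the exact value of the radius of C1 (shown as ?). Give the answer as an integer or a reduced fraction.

7/2

1. [ext C1·C2]  r_C1² + 30r_C1 − 469/4 = 0  ⇒  r_C1 = 7/2 (r>0 drops 1)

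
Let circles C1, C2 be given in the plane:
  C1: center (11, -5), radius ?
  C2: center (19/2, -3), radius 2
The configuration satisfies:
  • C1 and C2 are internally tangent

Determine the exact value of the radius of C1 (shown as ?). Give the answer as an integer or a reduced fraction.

1. [int C1,C2]  r_C1² − 4r_C1 − 9/4 = 0  ⇒  r_C1 = 9/2 (r>0 drops 1)

9/2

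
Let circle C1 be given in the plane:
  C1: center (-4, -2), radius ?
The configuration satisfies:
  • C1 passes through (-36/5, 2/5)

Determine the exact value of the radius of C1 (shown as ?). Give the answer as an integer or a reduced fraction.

1. [C1∋P]  r_C1² − 16 = 0  ⇒  r_C1 = 4 (r>0 drops 1)

4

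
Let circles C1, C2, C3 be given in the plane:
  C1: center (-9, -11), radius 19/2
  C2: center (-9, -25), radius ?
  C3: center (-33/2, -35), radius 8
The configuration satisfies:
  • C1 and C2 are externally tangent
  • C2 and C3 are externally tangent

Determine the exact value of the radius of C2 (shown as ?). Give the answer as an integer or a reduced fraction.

9/2

1. [ext C1·C2]  r_C2² + 19r_C2 − 423/4 = 0  ⇒  r_C2 = 9/2 (r>0 drops 1)
2. [ext C2·C3]  r_C2² + 16r_C2 − 369/4 = 0  ⇒  r_C2 = 9/2 (r>0 drops 1)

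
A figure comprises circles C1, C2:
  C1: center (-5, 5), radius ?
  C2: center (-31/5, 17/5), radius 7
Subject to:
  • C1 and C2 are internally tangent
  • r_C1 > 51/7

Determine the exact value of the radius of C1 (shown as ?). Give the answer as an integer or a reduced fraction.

9

1. [int C1,C2]  r_C1² − 14r_C1 + 45 = 0  ⇒  r_C1 = 5 or 9
2. given r_C1 > 51/7: keep 9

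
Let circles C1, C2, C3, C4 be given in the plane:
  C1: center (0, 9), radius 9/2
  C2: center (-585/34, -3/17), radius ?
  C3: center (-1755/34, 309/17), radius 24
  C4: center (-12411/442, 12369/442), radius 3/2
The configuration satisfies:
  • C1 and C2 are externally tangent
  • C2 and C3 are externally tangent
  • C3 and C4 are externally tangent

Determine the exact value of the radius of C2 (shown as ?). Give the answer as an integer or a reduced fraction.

15

1. [ext C1·C2]  r_C2² + 9r_C2 − 360 = 0  ⇒  r_C2 = 15 (r>0 drops 1)
2. [ext C2·C3]  r_C2² + 48r_C2 − 945 = 0  ⇒  r_C2 = 15 (r>0 drops 1)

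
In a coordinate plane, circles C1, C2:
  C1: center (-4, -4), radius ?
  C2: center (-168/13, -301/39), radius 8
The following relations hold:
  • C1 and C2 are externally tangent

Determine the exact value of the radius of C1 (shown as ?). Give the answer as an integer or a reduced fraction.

5/3

1. [ext C1·C2]  r_C1² + 16r_C1 − 265/9 = 0  ⇒  r_C1 = 5/3 (r>0 drops 1)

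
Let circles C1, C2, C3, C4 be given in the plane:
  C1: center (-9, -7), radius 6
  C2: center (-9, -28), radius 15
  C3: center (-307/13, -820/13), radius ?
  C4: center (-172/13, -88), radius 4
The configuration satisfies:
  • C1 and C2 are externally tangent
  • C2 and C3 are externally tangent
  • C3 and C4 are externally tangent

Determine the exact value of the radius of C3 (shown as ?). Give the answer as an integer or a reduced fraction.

23

1. [ext C2·C3]  r_C3² + 30r_C3 − 1219 = 0  ⇒  r_C3 = 23 (r>0 drops 1)
2. [ext C3·C4]  r_C3² + 8r_C3 − 713 = 0  ⇒  r_C3 = 23 (r>0 drops 1)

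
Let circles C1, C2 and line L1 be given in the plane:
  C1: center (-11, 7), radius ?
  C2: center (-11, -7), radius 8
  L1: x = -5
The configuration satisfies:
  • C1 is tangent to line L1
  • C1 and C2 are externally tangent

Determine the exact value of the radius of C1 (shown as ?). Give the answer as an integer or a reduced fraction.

6

1. [C1‖L1]  r_C1² − 36 = 0  ⇒  r_C1 = 6 (r>0 drops 1)
2. [ext C1·C2]  r_C1² + 16r_C1 − 132 = 0  ⇒  r_C1 = 6 (r>0 drops 1)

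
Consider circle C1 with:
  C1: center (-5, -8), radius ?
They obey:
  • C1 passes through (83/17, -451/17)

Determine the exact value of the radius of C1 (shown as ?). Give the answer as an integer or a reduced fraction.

21

1. [C1∋P]  r_C1² − 441 = 0  ⇒  r_C1 = 21 (r>0 drops 1)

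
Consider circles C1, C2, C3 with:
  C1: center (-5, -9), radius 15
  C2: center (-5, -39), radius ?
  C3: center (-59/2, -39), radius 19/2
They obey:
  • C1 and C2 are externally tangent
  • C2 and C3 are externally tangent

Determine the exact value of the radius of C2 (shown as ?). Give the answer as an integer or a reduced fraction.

1. [ext C1·C2]  r_C2² + 30r_C2 − 675 = 0  ⇒  r_C2 = 15 (r>0 drops 1)
2. [ext C2·C3]  r_C2² + 19r_C2 − 510 = 0  ⇒  r_C2 = 15 (r>0 drops 1)

15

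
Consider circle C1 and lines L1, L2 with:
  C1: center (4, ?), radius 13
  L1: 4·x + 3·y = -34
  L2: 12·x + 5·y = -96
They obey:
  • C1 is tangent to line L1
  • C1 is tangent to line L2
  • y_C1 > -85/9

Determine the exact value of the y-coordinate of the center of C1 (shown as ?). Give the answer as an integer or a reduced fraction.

1. [C1‖L1]  y_C1² + (100/3)y_C1 − 575/3 = 0  ⇒  y_C1 = -115/3 or 5
2. [C1‖L2]  y_C1² + (288/5)y_C1 − 313 = 0  ⇒  y_C1 = -313/5 or 5

5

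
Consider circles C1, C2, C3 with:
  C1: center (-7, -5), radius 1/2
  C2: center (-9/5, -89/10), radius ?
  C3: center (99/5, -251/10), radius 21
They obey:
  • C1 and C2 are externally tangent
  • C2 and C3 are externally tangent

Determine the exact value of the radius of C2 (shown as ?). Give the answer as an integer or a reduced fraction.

6

1. [ext C1·C2]  r_C2² + 1r_C2 − 42 = 0  ⇒  r_C2 = 6 (r>0 drops 1)
2. [ext C2·C3]  r_C2² + 42r_C2 − 288 = 0  ⇒  r_C2 = 6 (r>0 drops 1)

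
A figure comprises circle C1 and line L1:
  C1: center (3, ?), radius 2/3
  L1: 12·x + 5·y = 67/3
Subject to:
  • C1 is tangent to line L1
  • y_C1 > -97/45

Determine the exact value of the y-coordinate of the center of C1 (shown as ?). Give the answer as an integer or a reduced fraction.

-1

1. [C1‖L1]  y_C1² + (82/15)y_C1 + 67/15 = 0  ⇒  y_C1 = -67/15 or -1
2. given y_C1 > -97/45: keep -1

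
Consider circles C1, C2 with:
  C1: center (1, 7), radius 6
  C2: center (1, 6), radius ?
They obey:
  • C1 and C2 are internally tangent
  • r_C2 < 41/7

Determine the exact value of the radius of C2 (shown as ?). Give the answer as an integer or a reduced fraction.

1. [int C1,C2]  r_C2² − 12r_C2 + 35 = 0  ⇒  r_C2 = 5 or 7
2. given r_C2 < 41/7: keep 5

5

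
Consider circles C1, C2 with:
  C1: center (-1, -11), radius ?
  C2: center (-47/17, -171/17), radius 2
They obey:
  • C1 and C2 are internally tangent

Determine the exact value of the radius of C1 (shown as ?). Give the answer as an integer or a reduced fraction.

4

1. [int C1,C2]  r_C1² − 4r_C1 = 0  ⇒  r_C1 = 4 (r>0 drops 1)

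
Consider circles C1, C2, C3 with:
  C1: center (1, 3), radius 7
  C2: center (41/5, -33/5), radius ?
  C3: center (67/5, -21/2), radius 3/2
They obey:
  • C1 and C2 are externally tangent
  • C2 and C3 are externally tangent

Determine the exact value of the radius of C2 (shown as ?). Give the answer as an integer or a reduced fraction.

5

1. [ext C1·C2]  r_C2² + 14r_C2 − 95 = 0  ⇒  r_C2 = 5 (r>0 drops 1)
2. [ext C2·C3]  r_C2² + 3r_C2 − 40 = 0  ⇒  r_C2 = 5 (r>0 drops 1)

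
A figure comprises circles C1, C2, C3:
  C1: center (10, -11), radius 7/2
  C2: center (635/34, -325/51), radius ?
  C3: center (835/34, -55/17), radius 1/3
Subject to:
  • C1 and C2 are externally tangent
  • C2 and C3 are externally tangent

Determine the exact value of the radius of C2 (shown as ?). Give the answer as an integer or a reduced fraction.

19/3

1. [ext C1·C2]  r_C2² + 7r_C2 − 760/9 = 0  ⇒  r_C2 = 19/3 (r>0 drops 1)
2. [ext C2·C3]  r_C2² + (2/3)r_C2 − 133/3 = 0  ⇒  r_C2 = 19/3 (r>0 drops 1)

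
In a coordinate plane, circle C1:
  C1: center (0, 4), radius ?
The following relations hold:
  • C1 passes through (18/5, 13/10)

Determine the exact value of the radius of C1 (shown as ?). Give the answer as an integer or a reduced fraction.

1. [C1∋P]  r_C1² − 81/4 = 0  ⇒  r_C1 = 9/2 (r>0 drops 1)

9/2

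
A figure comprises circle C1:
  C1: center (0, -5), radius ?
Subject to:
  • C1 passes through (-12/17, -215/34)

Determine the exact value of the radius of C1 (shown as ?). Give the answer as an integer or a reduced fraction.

3/2

1. [C1∋P]  r_C1² − 9/4 = 0  ⇒  r_C1 = 3/2 (r>0 drops 1)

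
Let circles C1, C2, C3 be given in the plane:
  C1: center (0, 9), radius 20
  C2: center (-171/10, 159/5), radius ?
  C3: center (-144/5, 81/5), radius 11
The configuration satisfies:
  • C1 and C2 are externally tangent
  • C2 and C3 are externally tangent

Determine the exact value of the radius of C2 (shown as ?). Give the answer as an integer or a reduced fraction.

1. [ext C1·C2]  r_C2² + 40r_C2 − 1649/4 = 0  ⇒  r_C2 = 17/2 (r>0 drops 1)
2. [ext C2·C3]  r_C2² + 22r_C2 − 1037/4 = 0  ⇒  r_C2 = 17/2 (r>0 drops 1)

17/2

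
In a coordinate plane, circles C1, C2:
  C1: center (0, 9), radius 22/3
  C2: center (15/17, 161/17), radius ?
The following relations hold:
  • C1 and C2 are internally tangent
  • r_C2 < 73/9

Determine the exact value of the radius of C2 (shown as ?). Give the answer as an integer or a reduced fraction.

1. [int C1,C2]  r_C2² − (44/3)r_C2 + 475/9 = 0  ⇒  r_C2 = 19/3 or 25/3
2. given r_C2 < 73/9: keep 19/3

19/3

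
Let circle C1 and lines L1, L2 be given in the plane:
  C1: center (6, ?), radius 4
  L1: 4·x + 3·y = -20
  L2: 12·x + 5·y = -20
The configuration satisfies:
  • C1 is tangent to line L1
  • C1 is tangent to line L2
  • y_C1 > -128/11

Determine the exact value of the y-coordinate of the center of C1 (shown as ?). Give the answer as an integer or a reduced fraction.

-8

1. [C1‖L1]  y_C1² + (88/3)y_C1 + 512/3 = 0  ⇒  y_C1 = -64/3 or -8
2. [C1‖L2]  y_C1² + (184/5)y_C1 + 1152/5 = 0  ⇒  y_C1 = -144/5 or -8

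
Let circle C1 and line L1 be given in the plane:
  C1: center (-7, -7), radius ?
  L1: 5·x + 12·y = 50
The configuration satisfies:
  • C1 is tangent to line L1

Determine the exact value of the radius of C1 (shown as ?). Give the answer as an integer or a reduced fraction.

1. [C1‖L1]  r_C1² − 169 = 0  ⇒  r_C1 = 13 (r>0 drops 1)

13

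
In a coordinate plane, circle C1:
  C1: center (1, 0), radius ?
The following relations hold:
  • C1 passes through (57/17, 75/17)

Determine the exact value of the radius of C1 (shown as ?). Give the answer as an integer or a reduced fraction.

1. [C1∋P]  r_C1² − 25 = 0  ⇒  r_C1 = 5 (r>0 drops 1)

5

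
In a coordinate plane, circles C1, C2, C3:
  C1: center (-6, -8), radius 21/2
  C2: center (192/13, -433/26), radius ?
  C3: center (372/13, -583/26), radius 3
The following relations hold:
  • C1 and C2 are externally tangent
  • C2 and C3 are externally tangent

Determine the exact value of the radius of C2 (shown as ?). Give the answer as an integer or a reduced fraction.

12

1. [ext C1·C2]  r_C2² + 21r_C2 − 396 = 0  ⇒  r_C2 = 12 (r>0 drops 1)
2. [ext C2·C3]  r_C2² + 6r_C2 − 216 = 0  ⇒  r_C2 = 12 (r>0 drops 1)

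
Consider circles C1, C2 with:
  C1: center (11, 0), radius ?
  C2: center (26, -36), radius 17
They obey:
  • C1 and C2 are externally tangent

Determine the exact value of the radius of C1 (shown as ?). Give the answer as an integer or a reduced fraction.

1. [ext C1·C2]  r_C1² + 34r_C1 − 1232 = 0  ⇒  r_C1 = 22 (r>0 drops 1)

22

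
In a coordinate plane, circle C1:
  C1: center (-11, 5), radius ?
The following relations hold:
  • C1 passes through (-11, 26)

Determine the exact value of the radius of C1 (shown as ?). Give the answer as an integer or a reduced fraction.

1. [C1∋P]  r_C1² − 441 = 0  ⇒  r_C1 = 21 (r>0 drops 1)

21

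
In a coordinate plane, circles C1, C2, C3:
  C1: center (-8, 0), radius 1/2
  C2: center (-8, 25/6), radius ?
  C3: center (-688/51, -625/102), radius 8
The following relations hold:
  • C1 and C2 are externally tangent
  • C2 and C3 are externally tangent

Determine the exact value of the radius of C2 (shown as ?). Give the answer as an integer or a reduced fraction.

11/3

1. [ext C1·C2]  r_C2² + 1r_C2 − 154/9 = 0  ⇒  r_C2 = 11/3 (r>0 drops 1)
2. [ext C2·C3]  r_C2² + 16r_C2 − 649/9 = 0  ⇒  r_C2 = 11/3 (r>0 drops 1)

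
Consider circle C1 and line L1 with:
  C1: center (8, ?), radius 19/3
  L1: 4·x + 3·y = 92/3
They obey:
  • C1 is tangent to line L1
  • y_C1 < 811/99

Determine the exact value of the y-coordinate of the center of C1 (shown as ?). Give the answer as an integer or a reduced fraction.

-11

1. [C1‖L1]  y_C1² + (8/9)y_C1 − 1001/9 = 0  ⇒  y_C1 = -11 or 91/9
2. given y_C1 < 811/99: keep -11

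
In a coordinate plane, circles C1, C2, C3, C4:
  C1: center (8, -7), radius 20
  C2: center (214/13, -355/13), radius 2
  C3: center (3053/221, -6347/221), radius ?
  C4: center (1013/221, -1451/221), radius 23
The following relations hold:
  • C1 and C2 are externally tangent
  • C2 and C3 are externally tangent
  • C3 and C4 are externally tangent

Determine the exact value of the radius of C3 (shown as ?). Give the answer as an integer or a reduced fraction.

1. [ext C2·C3]  r_C3² + 4r_C3 − 5 = 0  ⇒  r_C3 = 1 (r>0 drops 1)
2. [ext C3·C4]  r_C3² + 46r_C3 − 47 = 0  ⇒  r_C3 = 1 (r>0 drops 1)

1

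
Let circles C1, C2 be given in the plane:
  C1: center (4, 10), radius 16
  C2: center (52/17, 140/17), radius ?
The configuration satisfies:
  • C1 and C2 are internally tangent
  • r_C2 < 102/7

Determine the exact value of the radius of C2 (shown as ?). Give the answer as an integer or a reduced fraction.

14

1. [int C1,C2]  r_C2² − 32r_C2 + 252 = 0  ⇒  r_C2 = 14 or 18
2. given r_C2 < 102/7: keep 14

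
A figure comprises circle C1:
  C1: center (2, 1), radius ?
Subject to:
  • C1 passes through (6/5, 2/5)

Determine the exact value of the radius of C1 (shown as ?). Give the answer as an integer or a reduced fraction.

1

1. [C1∋P]  r_C1² − 1 = 0  ⇒  r_C1 = 1 (r>0 drops 1)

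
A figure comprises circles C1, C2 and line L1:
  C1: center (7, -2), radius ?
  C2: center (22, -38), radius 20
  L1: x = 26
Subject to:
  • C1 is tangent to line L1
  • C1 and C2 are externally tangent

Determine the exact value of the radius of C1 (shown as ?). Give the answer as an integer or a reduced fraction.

1. [C1‖L1]  r_C1² − 361 = 0  ⇒  r_C1 = 19 (r>0 drops 1)
2. [ext C1·C2]  r_C1² + 40r_C1 − 1121 = 0  ⇒  r_C1 = 19 (r>0 drops 1)

19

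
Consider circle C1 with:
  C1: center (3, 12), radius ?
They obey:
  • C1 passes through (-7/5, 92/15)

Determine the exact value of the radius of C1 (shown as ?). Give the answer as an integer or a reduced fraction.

22/3

1. [C1∋P]  r_C1² − 484/9 = 0  ⇒  r_C1 = 22/3 (r>0 drops 1)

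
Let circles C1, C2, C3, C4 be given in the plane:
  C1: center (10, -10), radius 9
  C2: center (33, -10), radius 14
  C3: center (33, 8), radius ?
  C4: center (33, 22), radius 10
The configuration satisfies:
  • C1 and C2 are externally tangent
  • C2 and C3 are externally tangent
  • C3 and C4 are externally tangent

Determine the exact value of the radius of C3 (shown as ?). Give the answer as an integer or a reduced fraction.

1. [ext C2·C3]  r_C3² + 28r_C3 − 128 = 0  ⇒  r_C3 = 4 (r>0 drops 1)
2. [ext C3·C4]  r_C3² + 20r_C3 − 96 = 0  ⇒  r_C3 = 4 (r>0 drops 1)

4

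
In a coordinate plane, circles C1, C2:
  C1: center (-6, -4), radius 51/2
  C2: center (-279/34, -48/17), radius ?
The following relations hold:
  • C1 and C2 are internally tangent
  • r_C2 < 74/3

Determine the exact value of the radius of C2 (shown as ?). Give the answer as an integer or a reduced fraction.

23

1. [int C1,C2]  r_C2² − 51r_C2 + 644 = 0  ⇒  r_C2 = 23 or 28
2. given r_C2 < 74/3: keep 23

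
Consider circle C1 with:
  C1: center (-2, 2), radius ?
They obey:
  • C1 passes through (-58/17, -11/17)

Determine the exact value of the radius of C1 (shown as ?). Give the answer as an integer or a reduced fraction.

1. [C1∋P]  r_C1² − 9 = 0  ⇒  r_C1 = 3 (r>0 drops 1)

3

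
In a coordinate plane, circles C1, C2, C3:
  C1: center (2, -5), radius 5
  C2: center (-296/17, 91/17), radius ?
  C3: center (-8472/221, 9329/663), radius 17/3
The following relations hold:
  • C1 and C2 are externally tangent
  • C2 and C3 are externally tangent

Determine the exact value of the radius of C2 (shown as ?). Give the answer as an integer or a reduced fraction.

1. [ext C1·C2]  r_C2² + 10r_C2 − 459 = 0  ⇒  r_C2 = 17 (r>0 drops 1)
2. [ext C2·C3]  r_C2² + (34/3)r_C2 − 1445/3 = 0  ⇒  r_C2 = 17 (r>0 drops 1)

17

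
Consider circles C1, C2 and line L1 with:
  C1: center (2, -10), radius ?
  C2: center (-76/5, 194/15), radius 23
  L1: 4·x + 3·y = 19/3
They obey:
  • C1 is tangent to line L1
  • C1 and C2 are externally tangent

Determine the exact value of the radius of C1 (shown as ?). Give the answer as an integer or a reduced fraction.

17/3

1. [C1‖L1]  r_C1² − 289/9 = 0  ⇒  r_C1 = 17/3 (r>0 drops 1)
2. [ext C1·C2]  r_C1² + 46r_C1 − 2635/9 = 0  ⇒  r_C1 = 17/3 (r>0 drops 1)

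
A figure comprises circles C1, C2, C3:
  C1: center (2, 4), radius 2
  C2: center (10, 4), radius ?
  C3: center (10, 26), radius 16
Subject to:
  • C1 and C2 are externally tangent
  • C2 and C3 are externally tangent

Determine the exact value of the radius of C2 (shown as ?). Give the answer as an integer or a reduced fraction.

6

1. [ext C1·C2]  r_C2² + 4r_C2 − 60 = 0  ⇒  r_C2 = 6 (r>0 drops 1)
2. [ext C2·C3]  r_C2² + 32r_C2 − 228 = 0  ⇒  r_C2 = 6 (r>0 drops 1)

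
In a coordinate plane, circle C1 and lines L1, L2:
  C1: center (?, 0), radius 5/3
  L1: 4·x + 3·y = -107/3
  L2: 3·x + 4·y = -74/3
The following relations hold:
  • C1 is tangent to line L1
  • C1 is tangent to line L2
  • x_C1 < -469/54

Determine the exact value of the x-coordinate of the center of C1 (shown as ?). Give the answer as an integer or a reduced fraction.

1. [C1‖L1]  x_C1² + (107/6)x_C1 + 451/6 = 0  ⇒  x_C1 = -11 or -41/6
2. [C1‖L2]  x_C1² + (148/9)x_C1 + 539/9 = 0  ⇒  x_C1 = -11 or -49/9

-11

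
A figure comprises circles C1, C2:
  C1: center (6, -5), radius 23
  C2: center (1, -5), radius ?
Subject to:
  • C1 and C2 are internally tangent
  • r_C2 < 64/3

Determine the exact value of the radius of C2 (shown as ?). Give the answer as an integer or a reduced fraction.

18

1. [int C1,C2]  r_C2² − 46r_C2 + 504 = 0  ⇒  r_C2 = 18 or 28
2. given r_C2 < 64/3: keep 18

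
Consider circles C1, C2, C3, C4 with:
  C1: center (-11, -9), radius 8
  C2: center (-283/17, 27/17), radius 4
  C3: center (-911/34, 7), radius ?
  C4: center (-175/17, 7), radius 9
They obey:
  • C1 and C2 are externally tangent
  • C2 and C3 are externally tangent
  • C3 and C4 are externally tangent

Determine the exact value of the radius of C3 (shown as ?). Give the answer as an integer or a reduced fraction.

15/2

1. [ext C2·C3]  r_C3² + 8r_C3 − 465/4 = 0  ⇒  r_C3 = 15/2 (r>0 drops 1)
2. [ext C3·C4]  r_C3² + 18r_C3 − 765/4 = 0  ⇒  r_C3 = 15/2 (r>0 drops 1)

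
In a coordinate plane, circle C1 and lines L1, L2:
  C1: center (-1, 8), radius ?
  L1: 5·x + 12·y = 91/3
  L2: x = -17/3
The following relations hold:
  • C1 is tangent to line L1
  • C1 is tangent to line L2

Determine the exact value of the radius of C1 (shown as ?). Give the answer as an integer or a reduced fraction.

1. [C1‖L1]  r_C1² − 196/9 = 0  ⇒  r_C1 = 14/3 (r>0 drops 1)
2. [C1‖L2]  r_C1² − 196/9 = 0  ⇒  r_C1 = 14/3 (r>0 drops 1)

14/3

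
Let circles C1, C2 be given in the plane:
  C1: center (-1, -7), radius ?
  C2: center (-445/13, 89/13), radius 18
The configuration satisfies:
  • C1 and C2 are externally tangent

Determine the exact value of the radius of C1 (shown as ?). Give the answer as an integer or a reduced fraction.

18

1. [ext C1·C2]  r_C1² + 36r_C1 − 972 = 0  ⇒  r_C1 = 18 (r>0 drops 1)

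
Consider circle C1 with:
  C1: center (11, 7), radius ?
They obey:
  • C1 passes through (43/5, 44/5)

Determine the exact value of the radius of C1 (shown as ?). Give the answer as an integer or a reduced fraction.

1. [C1∋P]  r_C1² − 9 = 0  ⇒  r_C1 = 3 (r>0 drops 1)

3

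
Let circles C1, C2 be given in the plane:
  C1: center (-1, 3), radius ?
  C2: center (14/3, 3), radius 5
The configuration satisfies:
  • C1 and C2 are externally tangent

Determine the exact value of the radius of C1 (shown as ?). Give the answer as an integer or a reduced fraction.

1. [ext C1·C2]  r_C1² + 10r_C1 − 64/9 = 0  ⇒  r_C1 = 2/3 (r>0 drops 1)

2/3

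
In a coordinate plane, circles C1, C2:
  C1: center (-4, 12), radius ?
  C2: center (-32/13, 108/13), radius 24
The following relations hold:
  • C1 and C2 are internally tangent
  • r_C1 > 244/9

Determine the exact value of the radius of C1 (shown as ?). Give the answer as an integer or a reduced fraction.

1. [int C1,C2]  r_C1² − 48r_C1 + 560 = 0  ⇒  r_C1 = 20 or 28
2. given r_C1 > 244/9: keep 28

28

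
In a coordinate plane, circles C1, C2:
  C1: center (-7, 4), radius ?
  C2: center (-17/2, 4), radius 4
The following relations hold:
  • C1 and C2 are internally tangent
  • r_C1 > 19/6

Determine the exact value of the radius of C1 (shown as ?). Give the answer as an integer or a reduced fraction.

11/2

1. [int C1,C2]  r_C1² − 8r_C1 + 55/4 = 0  ⇒  r_C1 = 5/2 or 11/2
2. given r_C1 > 19/6: keep 11/2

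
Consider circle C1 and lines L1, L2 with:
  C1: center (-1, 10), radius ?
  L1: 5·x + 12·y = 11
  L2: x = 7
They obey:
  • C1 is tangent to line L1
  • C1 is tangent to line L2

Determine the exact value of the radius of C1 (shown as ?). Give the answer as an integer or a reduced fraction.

8

1. [C1‖L1]  r_C1² − 64 = 0  ⇒  r_C1 = 8 (r>0 drops 1)
2. [C1‖L2]  r_C1² − 64 = 0  ⇒  r_C1 = 8 (r>0 drops 1)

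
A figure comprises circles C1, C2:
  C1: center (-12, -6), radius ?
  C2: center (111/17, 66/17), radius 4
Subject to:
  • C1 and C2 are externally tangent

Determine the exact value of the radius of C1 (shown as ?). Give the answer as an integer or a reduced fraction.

1. [ext C1·C2]  r_C1² + 8r_C1 − 425 = 0  ⇒  r_C1 = 17 (r>0 drops 1)

17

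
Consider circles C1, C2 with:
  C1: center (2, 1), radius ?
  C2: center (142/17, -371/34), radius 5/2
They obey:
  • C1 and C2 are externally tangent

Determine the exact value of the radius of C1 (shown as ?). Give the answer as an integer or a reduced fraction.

1. [ext C1·C2]  r_C1² + 5r_C1 − 176 = 0  ⇒  r_C1 = 11 (r>0 drops 1)

11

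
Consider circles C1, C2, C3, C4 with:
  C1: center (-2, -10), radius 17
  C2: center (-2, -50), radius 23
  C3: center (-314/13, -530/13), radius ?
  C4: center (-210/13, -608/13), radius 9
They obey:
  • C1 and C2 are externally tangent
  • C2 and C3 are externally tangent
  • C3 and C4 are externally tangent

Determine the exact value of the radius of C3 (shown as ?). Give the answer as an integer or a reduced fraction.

1. [ext C2·C3]  r_C3² + 46r_C3 − 47 = 0  ⇒  r_C3 = 1 (r>0 drops 1)
2. [ext C3·C4]  r_C3² + 18r_C3 − 19 = 0  ⇒  r_C3 = 1 (r>0 drops 1)

1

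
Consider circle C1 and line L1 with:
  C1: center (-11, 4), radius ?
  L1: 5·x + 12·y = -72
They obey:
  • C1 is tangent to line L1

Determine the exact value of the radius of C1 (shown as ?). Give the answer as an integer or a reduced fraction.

1. [C1‖L1]  r_C1² − 25 = 0  ⇒  r_C1 = 5 (r>0 drops 1)

5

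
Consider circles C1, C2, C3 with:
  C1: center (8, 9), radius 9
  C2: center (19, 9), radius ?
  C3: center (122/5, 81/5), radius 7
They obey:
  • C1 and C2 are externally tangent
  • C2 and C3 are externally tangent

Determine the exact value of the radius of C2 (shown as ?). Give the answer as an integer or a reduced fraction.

1. [ext C1·C2]  r_C2² + 18r_C2 − 40 = 0  ⇒  r_C2 = 2 (r>0 drops 1)
2. [ext C2·C3]  r_C2² + 14r_C2 − 32 = 0  ⇒  r_C2 = 2 (r>0 drops 1)

2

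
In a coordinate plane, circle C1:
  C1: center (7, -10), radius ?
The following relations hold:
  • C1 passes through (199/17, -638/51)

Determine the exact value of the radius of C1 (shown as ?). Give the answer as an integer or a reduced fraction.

1. [C1∋P]  r_C1² − 256/9 = 0  ⇒  r_C1 = 16/3 (r>0 drops 1)

16/3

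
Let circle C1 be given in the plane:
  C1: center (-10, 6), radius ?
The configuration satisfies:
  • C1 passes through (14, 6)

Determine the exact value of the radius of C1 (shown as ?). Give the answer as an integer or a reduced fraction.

1. [C1∋P]  r_C1² − 576 = 0  ⇒  r_C1 = 24 (r>0 drops 1)

24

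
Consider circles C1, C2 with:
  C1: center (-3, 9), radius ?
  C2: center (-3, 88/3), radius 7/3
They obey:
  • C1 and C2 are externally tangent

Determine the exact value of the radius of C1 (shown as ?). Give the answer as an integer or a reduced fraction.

18

1. [ext C1·C2]  r_C1² + (14/3)r_C1 − 408 = 0  ⇒  r_C1 = 18 (r>0 drops 1)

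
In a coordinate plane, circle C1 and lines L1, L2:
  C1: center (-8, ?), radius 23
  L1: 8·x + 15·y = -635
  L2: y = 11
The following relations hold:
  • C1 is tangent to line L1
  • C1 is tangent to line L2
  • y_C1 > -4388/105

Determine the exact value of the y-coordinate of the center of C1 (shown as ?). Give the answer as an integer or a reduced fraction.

-12

1. [C1‖L1]  y_C1² + (1142/15)y_C1 + 3848/5 = 0  ⇒  y_C1 = -962/15 or -12
2. [C1‖L2]  y_C1² − 22y_C1 − 408 = 0  ⇒  y_C1 = -12 or 34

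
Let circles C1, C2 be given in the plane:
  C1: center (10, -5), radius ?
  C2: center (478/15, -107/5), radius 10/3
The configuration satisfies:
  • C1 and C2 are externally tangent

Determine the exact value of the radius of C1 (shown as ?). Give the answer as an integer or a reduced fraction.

1. [ext C1·C2]  r_C1² + (20/3)r_C1 − 736 = 0  ⇒  r_C1 = 24 (r>0 drops 1)

24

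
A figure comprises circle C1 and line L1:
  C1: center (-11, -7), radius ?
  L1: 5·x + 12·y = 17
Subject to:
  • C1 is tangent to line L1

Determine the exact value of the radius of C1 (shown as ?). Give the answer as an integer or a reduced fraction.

12

1. [C1‖L1]  r_C1² − 144 = 0  ⇒  r_C1 = 12 (r>0 drops 1)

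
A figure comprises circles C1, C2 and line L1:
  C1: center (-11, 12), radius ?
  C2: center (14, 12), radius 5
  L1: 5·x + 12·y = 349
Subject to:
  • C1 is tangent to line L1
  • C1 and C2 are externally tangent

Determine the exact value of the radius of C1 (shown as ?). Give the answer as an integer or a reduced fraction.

20

1. [C1‖L1]  r_C1² − 400 = 0  ⇒  r_C1 = 20 (r>0 drops 1)
2. [ext C1·C2]  r_C1² + 10r_C1 − 600 = 0  ⇒  r_C1 = 20 (r>0 drops 1)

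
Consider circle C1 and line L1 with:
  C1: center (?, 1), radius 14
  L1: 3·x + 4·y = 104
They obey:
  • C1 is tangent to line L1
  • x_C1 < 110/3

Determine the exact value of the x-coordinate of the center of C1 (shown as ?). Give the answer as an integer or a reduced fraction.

10

1. [C1‖L1]  x_C1² − (200/3)x_C1 + 1700/3 = 0  ⇒  x_C1 = 10 or 170/3
2. given x_C1 < 110/3: keep 10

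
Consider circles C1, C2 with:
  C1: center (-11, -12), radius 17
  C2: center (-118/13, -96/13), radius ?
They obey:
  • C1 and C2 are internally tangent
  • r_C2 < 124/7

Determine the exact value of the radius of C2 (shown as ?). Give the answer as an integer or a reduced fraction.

12

1. [int C1,C2]  r_C2² − 34r_C2 + 264 = 0  ⇒  r_C2 = 12 or 22
2. given r_C2 < 124/7: keep 12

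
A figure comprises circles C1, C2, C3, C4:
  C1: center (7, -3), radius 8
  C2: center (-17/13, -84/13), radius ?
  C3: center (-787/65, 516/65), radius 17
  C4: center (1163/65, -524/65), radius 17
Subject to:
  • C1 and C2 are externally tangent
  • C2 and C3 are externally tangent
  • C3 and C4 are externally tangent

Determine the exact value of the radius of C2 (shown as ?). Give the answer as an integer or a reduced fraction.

1

1. [ext C1·C2]  r_C2² + 16r_C2 − 17 = 0  ⇒  r_C2 = 1 (r>0 drops 1)
2. [ext C2·C3]  r_C2² + 34r_C2 − 35 = 0  ⇒  r_C2 = 1 (r>0 drops 1)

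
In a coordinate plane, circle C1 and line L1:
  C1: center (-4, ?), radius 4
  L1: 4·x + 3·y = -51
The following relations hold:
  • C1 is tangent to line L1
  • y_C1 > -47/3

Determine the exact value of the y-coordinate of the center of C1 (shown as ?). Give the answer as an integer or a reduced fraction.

1. [C1‖L1]  y_C1² + (70/3)y_C1 + 275/3 = 0  ⇒  y_C1 = -55/3 or -5
2. given y_C1 > -47/3: keep -5

-5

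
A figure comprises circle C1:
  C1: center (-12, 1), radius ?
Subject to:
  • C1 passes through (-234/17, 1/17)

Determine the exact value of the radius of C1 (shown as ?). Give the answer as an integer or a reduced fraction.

1. [C1∋P]  r_C1² − 4 = 0  ⇒  r_C1 = 2 (r>0 drops 1)

2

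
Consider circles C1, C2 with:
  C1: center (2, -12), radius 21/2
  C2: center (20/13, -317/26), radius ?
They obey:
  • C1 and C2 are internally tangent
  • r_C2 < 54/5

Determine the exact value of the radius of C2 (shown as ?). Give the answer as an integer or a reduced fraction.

10

1. [int C1,C2]  r_C2² − 21r_C2 + 110 = 0  ⇒  r_C2 = 10 or 11
2. given r_C2 < 54/5: keep 10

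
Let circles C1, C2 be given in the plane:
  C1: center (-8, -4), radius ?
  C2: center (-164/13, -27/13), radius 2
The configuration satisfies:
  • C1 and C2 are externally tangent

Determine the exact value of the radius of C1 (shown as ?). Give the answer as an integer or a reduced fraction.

1. [ext C1·C2]  r_C1² + 4r_C1 − 21 = 0  ⇒  r_C1 = 3 (r>0 drops 1)

3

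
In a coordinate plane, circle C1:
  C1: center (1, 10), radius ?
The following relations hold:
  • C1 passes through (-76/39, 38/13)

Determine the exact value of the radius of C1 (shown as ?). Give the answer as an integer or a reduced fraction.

23/3

1. [C1∋P]  r_C1² − 529/9 = 0  ⇒  r_C1 = 23/3 (r>0 drops 1)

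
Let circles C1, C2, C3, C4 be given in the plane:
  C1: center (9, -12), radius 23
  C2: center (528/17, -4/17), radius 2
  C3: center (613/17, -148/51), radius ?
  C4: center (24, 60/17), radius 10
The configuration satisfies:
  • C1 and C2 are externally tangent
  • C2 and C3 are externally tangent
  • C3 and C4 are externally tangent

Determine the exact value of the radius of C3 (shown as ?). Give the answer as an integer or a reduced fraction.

1. [ext C2·C3]  r_C3² + 4r_C3 − 253/9 = 0  ⇒  r_C3 = 11/3 (r>0 drops 1)
2. [ext C3·C4]  r_C3² + 20r_C3 − 781/9 = 0  ⇒  r_C3 = 11/3 (r>0 drops 1)

11/3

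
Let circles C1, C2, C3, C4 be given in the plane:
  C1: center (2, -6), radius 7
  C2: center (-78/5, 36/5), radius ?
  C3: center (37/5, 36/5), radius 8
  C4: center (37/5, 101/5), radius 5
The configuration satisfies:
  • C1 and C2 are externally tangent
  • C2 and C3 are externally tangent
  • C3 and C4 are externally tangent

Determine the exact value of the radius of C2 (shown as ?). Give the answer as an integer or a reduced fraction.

1. [ext C1·C2]  r_C2² + 14r_C2 − 435 = 0  ⇒  r_C2 = 15 (r>0 drops 1)
2. [ext C2·C3]  r_C2² + 16r_C2 − 465 = 0  ⇒  r_C2 = 15 (r>0 drops 1)

15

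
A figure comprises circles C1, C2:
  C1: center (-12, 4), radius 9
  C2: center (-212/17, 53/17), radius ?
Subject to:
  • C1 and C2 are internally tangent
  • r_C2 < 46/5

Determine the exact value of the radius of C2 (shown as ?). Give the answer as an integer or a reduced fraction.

1. [int C1,C2]  r_C2² − 18r_C2 + 80 = 0  ⇒  r_C2 = 8 or 10
2. given r_C2 < 46/5: keep 8

8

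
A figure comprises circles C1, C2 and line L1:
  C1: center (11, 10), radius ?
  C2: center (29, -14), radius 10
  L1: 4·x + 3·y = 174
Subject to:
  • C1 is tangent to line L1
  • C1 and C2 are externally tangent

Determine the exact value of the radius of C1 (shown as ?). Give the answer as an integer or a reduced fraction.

20

1. [C1‖L1]  r_C1² − 400 = 0  ⇒  r_C1 = 20 (r>0 drops 1)
2. [ext C1·C2]  r_C1² + 20r_C1 − 800 = 0  ⇒  r_C1 = 20 (r>0 drops 1)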